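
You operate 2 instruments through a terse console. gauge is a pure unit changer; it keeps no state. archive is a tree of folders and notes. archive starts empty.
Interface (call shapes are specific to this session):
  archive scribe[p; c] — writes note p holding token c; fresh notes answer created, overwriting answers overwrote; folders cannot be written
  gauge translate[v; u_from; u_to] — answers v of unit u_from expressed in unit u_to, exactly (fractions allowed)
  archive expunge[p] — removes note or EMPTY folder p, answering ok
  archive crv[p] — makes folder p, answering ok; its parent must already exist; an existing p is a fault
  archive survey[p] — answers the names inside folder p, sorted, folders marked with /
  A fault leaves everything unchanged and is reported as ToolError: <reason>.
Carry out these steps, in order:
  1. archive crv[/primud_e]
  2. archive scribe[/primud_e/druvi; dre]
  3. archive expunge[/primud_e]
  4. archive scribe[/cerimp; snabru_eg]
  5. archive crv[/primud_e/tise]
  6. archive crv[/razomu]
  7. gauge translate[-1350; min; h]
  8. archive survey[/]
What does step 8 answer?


I call archive crv on /primud_e, and see ok.
I try archive scribe on /primud_e/druvi, dre, — result: created.
Then archive expunge on /primud_e, and observe ToolError: not empty.
I run archive scribe on /cerimp, snabru_eg, yielding created.
Now I run archive crv on /primud_e/tise, and observe ok.
I try archive crv on /razomu, and see ok.
I call gauge translate on -1350, min, h, and see -45/2.
Now I run archive survey on /, which returns [cerimp, primud_e/, razomu/].

Answer: [cerimp, primud_e/, razomu/]


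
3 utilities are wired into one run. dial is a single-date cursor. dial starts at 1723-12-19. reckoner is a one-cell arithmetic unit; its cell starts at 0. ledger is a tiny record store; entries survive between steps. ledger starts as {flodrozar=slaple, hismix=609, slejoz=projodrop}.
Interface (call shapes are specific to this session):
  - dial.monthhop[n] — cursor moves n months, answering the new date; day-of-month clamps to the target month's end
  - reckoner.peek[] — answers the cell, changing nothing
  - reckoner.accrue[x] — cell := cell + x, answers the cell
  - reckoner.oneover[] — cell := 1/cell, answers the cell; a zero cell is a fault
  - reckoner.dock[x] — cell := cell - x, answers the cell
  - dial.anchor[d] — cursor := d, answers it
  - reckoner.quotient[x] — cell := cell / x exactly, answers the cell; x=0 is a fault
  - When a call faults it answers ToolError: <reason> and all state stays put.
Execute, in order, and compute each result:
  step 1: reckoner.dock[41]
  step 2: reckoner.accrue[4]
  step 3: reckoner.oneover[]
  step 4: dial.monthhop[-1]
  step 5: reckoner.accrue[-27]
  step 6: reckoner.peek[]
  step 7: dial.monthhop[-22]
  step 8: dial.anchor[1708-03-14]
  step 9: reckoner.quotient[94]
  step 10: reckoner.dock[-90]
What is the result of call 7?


Answer: 1722-01-19

Derivation:
Do: reckoner.dock[x: 41]
See: -41
Do: reckoner.accrue[x: 4]
See: -37
Do: reckoner.oneover[]
See: -1/37
Do: dial.monthhop[n: -1]
See: 1723-11-19
Do: reckoner.accrue[x: -27]
See: -1000/37
Do: reckoner.peek[]
See: -1000/37
Do: dial.monthhop[n: -22]
See: 1722-01-19
Do: dial.anchor[d: 1708-03-14]
See: 1708-03-14
Do: reckoner.quotient[x: 94]
See: -500/1739
Do: reckoner.dock[x: -90]
See: 156010/1739


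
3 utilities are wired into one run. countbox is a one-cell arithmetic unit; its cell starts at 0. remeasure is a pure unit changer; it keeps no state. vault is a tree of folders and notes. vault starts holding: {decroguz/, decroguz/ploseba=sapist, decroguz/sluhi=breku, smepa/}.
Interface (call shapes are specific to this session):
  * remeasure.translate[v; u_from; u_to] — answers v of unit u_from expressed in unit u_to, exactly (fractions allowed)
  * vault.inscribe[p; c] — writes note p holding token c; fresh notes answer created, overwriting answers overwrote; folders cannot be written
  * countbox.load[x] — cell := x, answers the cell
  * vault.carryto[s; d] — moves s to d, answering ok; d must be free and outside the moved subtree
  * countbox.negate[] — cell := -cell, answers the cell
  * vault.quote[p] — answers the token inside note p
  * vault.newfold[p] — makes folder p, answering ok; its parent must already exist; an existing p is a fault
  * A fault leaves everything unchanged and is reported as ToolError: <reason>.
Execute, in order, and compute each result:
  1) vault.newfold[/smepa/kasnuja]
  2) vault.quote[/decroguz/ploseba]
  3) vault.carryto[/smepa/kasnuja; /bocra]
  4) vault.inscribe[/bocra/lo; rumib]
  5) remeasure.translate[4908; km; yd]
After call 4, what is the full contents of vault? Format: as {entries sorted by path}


>>> newfold p='/smepa/kasnuja'
:: ok
>>> quote p='/decroguz/ploseba'
:: sapist
>>> carryto s='/smepa/kasnuja' d='/bocra'
:: ok
>>> inscribe p='/bocra/lo' c='rumib'
:: created
>>> translate v='4908' u_from='km' u_to='yd'
:: 2045000000/381

Answer: {bocra/, bocra/lo=rumib, decroguz/, decroguz/ploseba=sapist, decroguz/sluhi=breku, smepa/}


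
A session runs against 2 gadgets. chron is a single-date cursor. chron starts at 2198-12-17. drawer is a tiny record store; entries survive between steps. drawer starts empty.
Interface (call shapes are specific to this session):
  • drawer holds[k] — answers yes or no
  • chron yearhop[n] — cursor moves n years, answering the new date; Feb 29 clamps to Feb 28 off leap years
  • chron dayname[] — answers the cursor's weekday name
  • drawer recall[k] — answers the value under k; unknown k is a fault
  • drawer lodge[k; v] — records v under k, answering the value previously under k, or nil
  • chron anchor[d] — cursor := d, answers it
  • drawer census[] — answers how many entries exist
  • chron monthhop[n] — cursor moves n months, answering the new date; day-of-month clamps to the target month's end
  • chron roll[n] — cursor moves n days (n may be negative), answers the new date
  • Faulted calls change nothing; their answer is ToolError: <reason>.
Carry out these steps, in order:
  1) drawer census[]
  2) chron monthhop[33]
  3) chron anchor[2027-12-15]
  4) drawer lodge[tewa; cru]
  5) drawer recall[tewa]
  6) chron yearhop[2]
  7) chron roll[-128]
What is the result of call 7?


I call drawer census, giving 0.
Then chron monthhop with n→33: 2201-09-17.
I invoke chron anchor with d→2027-12-15: 2027-12-15.
I call drawer lodge with k→tewa, v→cru, and get nil.
Using drawer recall with k→tewa, and get cru.
Now I run chron yearhop with n→2, — result: 2029-12-15.
Next I call chron roll with n→-128, yielding 2029-08-09.

Answer: 2029-08-09


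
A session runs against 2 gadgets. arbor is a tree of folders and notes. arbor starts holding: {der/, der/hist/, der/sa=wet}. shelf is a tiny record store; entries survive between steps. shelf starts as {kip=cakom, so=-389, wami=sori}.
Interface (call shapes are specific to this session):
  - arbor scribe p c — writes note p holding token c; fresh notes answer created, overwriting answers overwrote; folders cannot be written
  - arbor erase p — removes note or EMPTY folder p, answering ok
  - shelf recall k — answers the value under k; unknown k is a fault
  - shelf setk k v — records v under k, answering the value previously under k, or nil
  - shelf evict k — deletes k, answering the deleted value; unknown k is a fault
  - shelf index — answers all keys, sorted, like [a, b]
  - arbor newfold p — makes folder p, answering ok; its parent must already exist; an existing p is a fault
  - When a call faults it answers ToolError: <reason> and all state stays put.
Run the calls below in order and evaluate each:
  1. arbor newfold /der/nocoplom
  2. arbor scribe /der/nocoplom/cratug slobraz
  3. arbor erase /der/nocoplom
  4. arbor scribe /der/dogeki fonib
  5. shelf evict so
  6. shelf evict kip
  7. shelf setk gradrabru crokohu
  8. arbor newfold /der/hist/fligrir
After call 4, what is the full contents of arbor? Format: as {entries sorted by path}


Answer: {der/, der/dogeki=fonib, der/hist/, der/nocoplom/, der/nocoplom/cratug=slobraz, der/sa=wet}

Derivation:
Act: arbor newfold[/der/nocoplom]
Obs: ok
Act: arbor scribe[/der/nocoplom/cratug; slobraz]
Obs: created
Act: arbor erase[/der/nocoplom]
Obs: ToolError: not empty
Act: arbor scribe[/der/dogeki; fonib]
Obs: created
Act: shelf evict[so]
Obs: -389
Act: shelf evict[kip]
Obs: cakom
Act: shelf setk[gradrabru; crokohu]
Obs: nil
Act: arbor newfold[/der/hist/fligrir]
Obs: ok


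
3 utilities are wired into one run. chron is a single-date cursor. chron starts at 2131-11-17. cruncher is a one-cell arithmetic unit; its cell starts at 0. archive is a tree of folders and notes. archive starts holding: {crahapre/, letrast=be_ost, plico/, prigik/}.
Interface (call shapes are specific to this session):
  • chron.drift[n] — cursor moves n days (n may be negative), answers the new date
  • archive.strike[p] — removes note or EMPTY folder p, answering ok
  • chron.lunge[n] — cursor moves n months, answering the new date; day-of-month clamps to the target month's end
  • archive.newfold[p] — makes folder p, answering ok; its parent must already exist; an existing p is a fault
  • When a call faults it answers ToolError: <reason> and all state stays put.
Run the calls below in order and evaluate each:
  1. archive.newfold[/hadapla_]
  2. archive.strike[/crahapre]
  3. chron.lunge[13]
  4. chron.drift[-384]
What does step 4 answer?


Then archive.newfold using p→/hadapla_, giving ok.
I run archive.strike using p→/crahapre, — result: ok.
Calling chron.lunge using n→13, and get 2132-12-17.
I try chron.drift using n→-384, and get 2131-11-29.

Answer: 2131-11-29


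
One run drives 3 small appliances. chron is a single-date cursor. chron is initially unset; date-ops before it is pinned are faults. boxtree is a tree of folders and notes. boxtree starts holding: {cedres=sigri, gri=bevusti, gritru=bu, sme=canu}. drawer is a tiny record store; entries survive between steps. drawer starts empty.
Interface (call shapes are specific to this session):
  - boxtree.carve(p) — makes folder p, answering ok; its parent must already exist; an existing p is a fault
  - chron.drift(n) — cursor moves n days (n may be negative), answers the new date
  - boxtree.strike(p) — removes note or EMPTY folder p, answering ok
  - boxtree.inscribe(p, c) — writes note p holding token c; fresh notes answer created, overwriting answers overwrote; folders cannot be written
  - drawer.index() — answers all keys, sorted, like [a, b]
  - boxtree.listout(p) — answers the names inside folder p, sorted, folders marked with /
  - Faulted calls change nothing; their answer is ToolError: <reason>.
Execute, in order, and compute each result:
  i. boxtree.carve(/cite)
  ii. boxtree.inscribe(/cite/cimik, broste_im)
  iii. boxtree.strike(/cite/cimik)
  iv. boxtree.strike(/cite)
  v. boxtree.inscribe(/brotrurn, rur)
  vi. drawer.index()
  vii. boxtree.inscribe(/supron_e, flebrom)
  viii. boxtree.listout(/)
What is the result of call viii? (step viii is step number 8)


Answer: [brotrurn, cedres, gri, gritru, sme, supron_e]

Derivation:
Do: boxtree.carve[/cite]
See: ok
Do: boxtree.inscribe[/cite/cimik; broste_im]
See: created
Do: boxtree.strike[/cite/cimik]
See: ok
Do: boxtree.strike[/cite]
See: ok
Do: boxtree.inscribe[/brotrurn; rur]
See: created
Do: drawer.index[]
See: []
Do: boxtree.inscribe[/supron_e; flebrom]
See: created
Do: boxtree.listout[/]
See: [brotrurn, cedres, gri, gritru, sme, supron_e]


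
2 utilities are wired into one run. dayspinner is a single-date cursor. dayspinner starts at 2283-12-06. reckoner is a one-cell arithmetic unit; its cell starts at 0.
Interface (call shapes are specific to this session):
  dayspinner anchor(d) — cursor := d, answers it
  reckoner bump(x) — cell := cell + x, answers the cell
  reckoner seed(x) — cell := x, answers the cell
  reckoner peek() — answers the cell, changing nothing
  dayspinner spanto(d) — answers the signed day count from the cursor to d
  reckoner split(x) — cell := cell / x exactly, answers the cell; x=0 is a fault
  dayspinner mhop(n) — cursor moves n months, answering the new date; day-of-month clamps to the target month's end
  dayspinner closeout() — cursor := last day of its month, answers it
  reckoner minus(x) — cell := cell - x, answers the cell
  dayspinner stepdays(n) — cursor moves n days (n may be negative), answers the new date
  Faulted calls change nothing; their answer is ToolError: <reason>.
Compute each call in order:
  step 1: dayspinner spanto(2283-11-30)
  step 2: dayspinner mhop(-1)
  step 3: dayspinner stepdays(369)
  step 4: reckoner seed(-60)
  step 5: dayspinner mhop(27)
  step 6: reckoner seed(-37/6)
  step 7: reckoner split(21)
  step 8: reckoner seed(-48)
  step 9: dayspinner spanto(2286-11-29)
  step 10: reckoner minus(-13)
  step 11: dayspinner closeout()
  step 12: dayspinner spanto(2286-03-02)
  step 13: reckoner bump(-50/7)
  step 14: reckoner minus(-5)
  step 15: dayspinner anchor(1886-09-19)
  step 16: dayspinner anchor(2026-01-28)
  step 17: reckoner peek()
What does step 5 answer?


Answer: 2287-02-09

Derivation:
Do: dayspinner spanto[d=2283-11-30]
See: -6
Do: dayspinner mhop[n=-1]
See: 2283-11-06
Do: dayspinner stepdays[n=369]
See: 2284-11-09
Do: reckoner seed[x=-60]
See: -60
Do: dayspinner mhop[n=27]
See: 2287-02-09
Do: reckoner seed[x=-37/6]
See: -37/6
Do: reckoner split[x=21]
See: -37/126
Do: reckoner seed[x=-48]
See: -48
Do: dayspinner spanto[d=2286-11-29]
See: -72
Do: reckoner minus[x=-13]
See: -35
Do: dayspinner closeout[]
See: 2287-02-28
Do: dayspinner spanto[d=2286-03-02]
See: -363
Do: reckoner bump[x=-50/7]
See: -295/7
Do: reckoner minus[x=-5]
See: -260/7
Do: dayspinner anchor[d=1886-09-19]
See: 1886-09-19
Do: dayspinner anchor[d=2026-01-28]
See: 2026-01-28
Do: reckoner peek[]
See: -260/7


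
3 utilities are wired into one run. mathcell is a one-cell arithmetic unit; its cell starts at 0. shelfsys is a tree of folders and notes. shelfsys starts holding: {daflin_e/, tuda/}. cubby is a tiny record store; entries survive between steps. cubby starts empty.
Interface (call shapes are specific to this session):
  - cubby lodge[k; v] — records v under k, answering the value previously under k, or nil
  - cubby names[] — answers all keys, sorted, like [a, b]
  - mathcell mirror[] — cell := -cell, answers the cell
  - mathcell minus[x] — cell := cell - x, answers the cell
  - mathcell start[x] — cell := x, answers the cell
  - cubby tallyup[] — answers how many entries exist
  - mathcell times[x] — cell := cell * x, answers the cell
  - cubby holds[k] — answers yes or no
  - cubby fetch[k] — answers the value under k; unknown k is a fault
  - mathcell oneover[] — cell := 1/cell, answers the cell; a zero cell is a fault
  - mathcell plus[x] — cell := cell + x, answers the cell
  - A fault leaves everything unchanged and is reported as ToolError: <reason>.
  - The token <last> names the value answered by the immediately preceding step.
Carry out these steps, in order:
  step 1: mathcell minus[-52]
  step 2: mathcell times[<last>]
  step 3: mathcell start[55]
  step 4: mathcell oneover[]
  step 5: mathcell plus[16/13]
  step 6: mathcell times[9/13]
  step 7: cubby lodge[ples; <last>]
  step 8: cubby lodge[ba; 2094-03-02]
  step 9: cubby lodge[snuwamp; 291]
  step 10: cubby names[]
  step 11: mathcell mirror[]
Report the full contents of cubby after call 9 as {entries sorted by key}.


CALL mathcell minus[-52]
RET  52
CALL mathcell times[<last>]
RET  2704
CALL mathcell start[55]
RET  55
CALL mathcell oneover[]
RET  1/55
CALL mathcell plus[16/13]
RET  893/715
CALL mathcell times[9/13]
RET  8037/9295
CALL cubby lodge[ples; <last>]
RET  nil
CALL cubby lodge[ba; 2094-03-02]
RET  nil
CALL cubby lodge[snuwamp; 291]
RET  nil
CALL cubby names[]
RET  [ba, ples, snuwamp]
CALL mathcell mirror[]
RET  -8037/9295

Answer: {ba=2094-03-02, ples=8037/9295, snuwamp=291}


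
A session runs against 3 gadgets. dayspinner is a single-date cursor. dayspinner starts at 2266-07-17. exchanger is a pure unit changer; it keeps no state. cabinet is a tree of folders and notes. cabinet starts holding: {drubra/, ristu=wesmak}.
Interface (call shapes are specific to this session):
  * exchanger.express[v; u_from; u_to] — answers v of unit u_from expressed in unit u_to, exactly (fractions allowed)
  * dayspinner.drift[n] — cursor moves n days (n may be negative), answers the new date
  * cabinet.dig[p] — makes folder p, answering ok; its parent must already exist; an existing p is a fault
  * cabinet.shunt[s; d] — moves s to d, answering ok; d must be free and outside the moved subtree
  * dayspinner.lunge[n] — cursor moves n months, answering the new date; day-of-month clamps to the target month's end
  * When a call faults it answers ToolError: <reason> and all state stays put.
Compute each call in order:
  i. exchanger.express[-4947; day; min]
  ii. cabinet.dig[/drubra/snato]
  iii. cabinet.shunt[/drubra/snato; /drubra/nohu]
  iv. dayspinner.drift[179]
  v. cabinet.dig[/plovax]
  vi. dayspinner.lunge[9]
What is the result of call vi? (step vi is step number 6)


-> exchanger.express(v→-4947, u_from→day, u_to→min)
<- -7123680
-> cabinet.dig(p→/drubra/snato)
<- ok
-> cabinet.shunt(s→/drubra/snato, d→/drubra/nohu)
<- ok
-> dayspinner.drift(n→179)
<- 2267-01-12
-> cabinet.dig(p→/plovax)
<- ok
-> dayspinner.lunge(n→9)
<- 2267-10-12

Answer: 2267-10-12


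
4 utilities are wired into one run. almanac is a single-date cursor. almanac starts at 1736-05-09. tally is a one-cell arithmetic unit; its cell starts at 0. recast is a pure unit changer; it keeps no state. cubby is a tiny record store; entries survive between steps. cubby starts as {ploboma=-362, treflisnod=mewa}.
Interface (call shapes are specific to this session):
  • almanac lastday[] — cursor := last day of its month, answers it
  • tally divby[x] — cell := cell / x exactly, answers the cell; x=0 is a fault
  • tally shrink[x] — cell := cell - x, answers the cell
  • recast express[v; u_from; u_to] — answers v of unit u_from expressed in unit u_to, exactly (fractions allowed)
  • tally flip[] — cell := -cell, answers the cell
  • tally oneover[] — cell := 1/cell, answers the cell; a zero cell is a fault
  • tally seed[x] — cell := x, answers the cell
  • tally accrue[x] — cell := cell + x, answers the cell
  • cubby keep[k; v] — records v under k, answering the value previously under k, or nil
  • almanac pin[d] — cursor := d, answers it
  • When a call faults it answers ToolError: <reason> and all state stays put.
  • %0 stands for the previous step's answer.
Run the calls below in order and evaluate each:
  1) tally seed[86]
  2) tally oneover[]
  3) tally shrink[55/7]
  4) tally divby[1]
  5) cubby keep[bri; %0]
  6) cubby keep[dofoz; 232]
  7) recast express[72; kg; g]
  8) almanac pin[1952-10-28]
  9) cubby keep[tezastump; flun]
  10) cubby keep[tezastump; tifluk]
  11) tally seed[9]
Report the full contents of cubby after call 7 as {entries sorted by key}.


Answer: {bri=-4723/602, dofoz=232, ploboma=-362, treflisnod=mewa}

Derivation:
I run tally seed using 86, giving 86.
I try tally oneover: 1/86.
Then tally shrink using 55/7: -4723/602.
Using tally divby using 1, and see -4723/602.
Next I call cubby keep using bri, %0, giving nil.
Invoking cubby keep using dofoz, 232, → nil.
I try recast express using 72, kg, g, and get 72000.
I run almanac pin using 1952-10-28, yielding 1952-10-28.
I invoke cubby keep using tezastump, flun, → nil.
Then cubby keep using tezastump, tifluk, and observe flun.
Invoking tally seed using 9, — result: 9.


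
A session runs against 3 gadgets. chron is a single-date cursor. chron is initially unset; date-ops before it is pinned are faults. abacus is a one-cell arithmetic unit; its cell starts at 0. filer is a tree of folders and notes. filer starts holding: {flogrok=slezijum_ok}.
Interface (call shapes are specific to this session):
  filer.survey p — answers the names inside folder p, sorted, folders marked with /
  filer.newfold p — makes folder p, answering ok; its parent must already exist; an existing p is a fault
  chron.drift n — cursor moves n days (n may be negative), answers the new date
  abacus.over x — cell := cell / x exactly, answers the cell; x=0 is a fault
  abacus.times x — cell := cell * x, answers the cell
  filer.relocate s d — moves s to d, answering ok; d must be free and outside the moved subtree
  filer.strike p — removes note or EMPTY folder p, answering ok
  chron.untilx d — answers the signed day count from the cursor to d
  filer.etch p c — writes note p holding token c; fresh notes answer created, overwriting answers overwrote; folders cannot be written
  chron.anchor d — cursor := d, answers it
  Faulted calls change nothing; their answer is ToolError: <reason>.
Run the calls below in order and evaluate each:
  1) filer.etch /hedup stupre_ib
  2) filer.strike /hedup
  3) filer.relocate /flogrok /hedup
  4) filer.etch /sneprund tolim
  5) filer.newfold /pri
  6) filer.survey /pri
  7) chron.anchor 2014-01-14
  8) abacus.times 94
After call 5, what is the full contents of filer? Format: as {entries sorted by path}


Then etch(p→/hedup, c→stupre_ib), → created.
Calling strike(p→/hedup): ok.
Using relocate(s→/flogrok, d→/hedup), which returns ok.
I call etch(p→/sneprund, c→tolim), and observe created.
I call newfold(p→/pri), which returns ok.
I use survey(p→/pri), giving [].
Then anchor(d→2014-01-14), yielding 2014-01-14.
Next I call times(x→94), and get 0.

Answer: {hedup=slezijum_ok, pri/, sneprund=tolim}


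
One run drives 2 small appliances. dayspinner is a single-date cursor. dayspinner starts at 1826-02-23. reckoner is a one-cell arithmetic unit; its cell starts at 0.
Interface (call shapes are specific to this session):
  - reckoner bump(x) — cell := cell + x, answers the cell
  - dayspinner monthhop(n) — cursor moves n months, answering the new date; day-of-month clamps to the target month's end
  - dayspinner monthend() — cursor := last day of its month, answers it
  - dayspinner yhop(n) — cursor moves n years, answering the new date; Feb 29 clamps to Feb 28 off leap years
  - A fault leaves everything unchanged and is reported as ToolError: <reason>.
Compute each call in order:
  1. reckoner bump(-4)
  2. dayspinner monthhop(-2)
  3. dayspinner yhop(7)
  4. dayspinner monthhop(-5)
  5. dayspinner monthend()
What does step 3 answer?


→ reckoner bump(x: -4)
← -4
→ dayspinner monthhop(n: -2)
← 1825-12-23
→ dayspinner yhop(n: 7)
← 1832-12-23
→ dayspinner monthhop(n: -5)
← 1832-07-23
→ dayspinner monthend()
← 1832-07-31

Answer: 1832-12-23


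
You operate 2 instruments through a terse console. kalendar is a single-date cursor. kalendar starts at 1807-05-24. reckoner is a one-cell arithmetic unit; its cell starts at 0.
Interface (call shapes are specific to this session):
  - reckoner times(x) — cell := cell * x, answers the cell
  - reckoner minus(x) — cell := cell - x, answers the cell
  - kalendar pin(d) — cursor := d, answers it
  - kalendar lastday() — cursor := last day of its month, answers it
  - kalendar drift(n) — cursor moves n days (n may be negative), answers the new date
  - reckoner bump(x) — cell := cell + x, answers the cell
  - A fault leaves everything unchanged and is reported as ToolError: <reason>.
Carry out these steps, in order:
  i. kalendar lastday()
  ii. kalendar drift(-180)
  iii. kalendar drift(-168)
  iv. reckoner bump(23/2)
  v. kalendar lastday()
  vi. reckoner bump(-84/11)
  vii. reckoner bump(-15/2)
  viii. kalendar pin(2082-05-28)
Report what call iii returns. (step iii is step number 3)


Answer: 1806-06-17

Derivation:
> kalendar lastday
:: 1807-05-31
> kalendar drift n='-180'
:: 1806-12-02
> kalendar drift n='-168'
:: 1806-06-17
> reckoner bump x='23/2'
:: 23/2
> kalendar lastday
:: 1806-06-30
> reckoner bump x='-84/11'
:: 85/22
> reckoner bump x='-15/2'
:: -40/11
> kalendar pin d='2082-05-28'
:: 2082-05-28


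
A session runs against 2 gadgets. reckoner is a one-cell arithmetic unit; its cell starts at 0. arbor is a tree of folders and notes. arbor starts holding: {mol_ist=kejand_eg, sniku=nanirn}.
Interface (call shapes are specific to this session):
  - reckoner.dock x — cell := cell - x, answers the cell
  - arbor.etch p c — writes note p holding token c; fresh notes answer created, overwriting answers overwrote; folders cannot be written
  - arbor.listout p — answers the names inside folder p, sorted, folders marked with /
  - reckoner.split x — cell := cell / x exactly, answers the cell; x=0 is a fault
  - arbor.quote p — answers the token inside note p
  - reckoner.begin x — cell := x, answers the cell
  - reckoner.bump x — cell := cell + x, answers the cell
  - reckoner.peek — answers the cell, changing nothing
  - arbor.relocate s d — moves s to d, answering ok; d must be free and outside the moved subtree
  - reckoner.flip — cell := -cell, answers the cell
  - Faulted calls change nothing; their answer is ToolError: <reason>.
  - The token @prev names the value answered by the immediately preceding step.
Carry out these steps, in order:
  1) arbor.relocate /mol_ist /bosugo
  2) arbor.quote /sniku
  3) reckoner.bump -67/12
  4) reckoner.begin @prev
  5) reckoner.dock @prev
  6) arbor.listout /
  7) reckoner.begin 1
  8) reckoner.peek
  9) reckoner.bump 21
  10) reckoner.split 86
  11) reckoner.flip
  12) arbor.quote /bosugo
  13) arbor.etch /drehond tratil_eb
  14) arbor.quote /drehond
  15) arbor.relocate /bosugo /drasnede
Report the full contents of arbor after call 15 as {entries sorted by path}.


→ arbor.relocate(s→/mol_ist, d→/bosugo)
← ok
→ arbor.quote(p→/sniku)
← nanirn
→ reckoner.bump(x→-67/12)
← -67/12
→ reckoner.begin(x→@prev)
← -67/12
→ reckoner.dock(x→@prev)
← 0
→ arbor.listout(p→/)
← [bosugo, sniku]
→ reckoner.begin(x→1)
← 1
→ reckoner.peek()
← 1
→ reckoner.bump(x→21)
← 22
→ reckoner.split(x→86)
← 11/43
→ reckoner.flip()
← -11/43
→ arbor.quote(p→/bosugo)
← kejand_eg
→ arbor.etch(p→/drehond, c→tratil_eb)
← created
→ arbor.quote(p→/drehond)
← tratil_eb
→ arbor.relocate(s→/bosugo, d→/drasnede)
← ok

Answer: {drasnede=kejand_eg, drehond=tratil_eb, sniku=nanirn}


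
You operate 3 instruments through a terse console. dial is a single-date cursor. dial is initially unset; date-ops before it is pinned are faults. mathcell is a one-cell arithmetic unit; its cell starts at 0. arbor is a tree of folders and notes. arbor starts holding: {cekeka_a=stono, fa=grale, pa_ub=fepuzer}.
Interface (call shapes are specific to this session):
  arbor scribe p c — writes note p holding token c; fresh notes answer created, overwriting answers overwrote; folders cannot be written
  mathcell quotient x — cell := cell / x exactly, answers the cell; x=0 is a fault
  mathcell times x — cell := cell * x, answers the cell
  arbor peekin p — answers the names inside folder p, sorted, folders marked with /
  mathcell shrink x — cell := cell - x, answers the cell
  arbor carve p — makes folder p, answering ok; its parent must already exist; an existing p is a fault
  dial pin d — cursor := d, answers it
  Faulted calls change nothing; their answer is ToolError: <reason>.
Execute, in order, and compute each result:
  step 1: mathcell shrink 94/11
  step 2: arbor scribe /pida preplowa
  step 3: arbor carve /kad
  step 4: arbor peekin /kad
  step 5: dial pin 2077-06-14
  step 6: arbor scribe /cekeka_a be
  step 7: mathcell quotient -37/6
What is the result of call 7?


Then mathcell shrink with x→94/11, → -94/11.
Calling arbor scribe with p→/pida, c→preplowa, and see created.
Next I call arbor carve with p→/kad, yielding ok.
Invoking arbor peekin with p→/kad, — result: [].
Invoking dial pin with d→2077-06-14, and get 2077-06-14.
I use arbor scribe with p→/cekeka_a, c→be, giving overwrote.
I invoke mathcell quotient with x→-37/6, which returns 564/407.

Answer: 564/407


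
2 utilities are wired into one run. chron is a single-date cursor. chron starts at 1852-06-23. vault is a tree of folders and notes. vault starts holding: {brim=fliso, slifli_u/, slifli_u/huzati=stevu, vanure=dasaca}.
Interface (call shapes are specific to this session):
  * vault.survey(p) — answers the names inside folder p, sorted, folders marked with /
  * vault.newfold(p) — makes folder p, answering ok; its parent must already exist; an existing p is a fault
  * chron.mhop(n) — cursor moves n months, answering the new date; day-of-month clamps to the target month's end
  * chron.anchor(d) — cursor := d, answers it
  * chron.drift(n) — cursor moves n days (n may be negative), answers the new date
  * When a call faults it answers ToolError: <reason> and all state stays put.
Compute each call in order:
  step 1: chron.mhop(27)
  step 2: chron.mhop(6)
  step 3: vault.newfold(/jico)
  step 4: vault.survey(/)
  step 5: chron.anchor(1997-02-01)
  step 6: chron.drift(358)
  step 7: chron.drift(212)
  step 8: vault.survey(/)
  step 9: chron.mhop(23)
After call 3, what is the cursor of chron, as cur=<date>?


>> chron.mhop(n=27)
<< 1854-09-23
>> chron.mhop(n=6)
<< 1855-03-23
>> vault.newfold(p=/jico)
<< ok
>> vault.survey(p=/)
<< [brim, jico/, slifli_u/, vanure]
>> chron.anchor(d=1997-02-01)
<< 1997-02-01
>> chron.drift(n=358)
<< 1998-01-25
>> chron.drift(n=212)
<< 1998-08-25
>> vault.survey(p=/)
<< [brim, jico/, slifli_u/, vanure]
>> chron.mhop(n=23)
<< 2000-07-25

Answer: cur=1855-03-23


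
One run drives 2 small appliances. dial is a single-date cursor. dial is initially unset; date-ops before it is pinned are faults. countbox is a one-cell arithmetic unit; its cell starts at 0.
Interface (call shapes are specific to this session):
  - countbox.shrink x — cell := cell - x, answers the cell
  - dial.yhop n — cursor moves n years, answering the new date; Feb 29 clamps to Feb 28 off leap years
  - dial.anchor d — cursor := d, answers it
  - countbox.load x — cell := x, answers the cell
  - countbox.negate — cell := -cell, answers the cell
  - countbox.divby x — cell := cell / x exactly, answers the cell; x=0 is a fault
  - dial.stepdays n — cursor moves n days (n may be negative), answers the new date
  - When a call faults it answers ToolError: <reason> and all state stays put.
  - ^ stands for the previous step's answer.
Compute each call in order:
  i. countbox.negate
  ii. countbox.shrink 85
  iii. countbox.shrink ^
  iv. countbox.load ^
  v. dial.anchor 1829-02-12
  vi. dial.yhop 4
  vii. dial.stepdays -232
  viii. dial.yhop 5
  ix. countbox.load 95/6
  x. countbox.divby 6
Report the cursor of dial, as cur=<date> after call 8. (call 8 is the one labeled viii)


Answer: cur=1837-06-25

Derivation:
! negate() => 0
! shrink(x='85') => -85
! shrink(x='^') => 0
! load(x='^') => 0
! anchor(d='1829-02-12') => 1829-02-12
! yhop(n='4') => 1833-02-12
! stepdays(n='-232') => 1832-06-25
! yhop(n='5') => 1837-06-25
! load(x='95/6') => 95/6
! divby(x='6') => 95/36


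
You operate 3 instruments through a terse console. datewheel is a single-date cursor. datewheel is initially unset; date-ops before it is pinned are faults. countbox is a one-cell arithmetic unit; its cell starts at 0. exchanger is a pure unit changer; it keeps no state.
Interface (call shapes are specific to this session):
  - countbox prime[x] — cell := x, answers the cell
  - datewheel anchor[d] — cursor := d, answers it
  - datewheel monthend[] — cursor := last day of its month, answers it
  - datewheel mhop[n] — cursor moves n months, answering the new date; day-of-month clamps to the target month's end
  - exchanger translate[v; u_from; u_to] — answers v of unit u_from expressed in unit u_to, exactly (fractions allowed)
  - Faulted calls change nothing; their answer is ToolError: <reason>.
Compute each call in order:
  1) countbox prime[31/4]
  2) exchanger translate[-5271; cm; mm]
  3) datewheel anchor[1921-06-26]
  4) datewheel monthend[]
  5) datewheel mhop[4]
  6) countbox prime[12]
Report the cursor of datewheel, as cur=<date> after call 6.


Answer: cur=1921-10-30

Derivation:
-- 1. countbox prime(x→31/4) : 31/4
-- 2. exchanger translate(v→-5271, u_from→cm, u_to→mm) : -52710
-- 3. datewheel anchor(d→1921-06-26) : 1921-06-26
-- 4. datewheel monthend() : 1921-06-30
-- 5. datewheel mhop(n→4) : 1921-10-30
-- 6. countbox prime(x→12) : 12


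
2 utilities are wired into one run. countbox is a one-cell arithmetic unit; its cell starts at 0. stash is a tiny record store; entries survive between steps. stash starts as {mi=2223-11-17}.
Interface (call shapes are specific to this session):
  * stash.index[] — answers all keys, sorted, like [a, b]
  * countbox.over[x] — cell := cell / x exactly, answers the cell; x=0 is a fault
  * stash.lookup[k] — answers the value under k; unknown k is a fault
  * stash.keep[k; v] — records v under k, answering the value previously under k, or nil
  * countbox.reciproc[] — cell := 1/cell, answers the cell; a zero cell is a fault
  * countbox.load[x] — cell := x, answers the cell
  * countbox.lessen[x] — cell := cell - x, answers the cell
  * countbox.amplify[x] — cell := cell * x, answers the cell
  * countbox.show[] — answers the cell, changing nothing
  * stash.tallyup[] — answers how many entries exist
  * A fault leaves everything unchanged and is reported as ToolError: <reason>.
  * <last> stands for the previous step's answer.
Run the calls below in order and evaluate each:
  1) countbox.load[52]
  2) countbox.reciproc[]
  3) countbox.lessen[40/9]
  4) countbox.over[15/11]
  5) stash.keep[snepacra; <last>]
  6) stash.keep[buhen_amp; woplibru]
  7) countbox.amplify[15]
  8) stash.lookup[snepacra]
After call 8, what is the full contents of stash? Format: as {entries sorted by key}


Then countbox.load(x=52), and get 52.
Next I call countbox.reciproc(), and see 1/52.
Calling countbox.lessen(x=40/9), yielding -2071/468.
I use countbox.over(x=15/11), giving -22781/7020.
Calling stash.keep(k=snepacra, v=<last>): nil.
Invoking stash.keep(k=buhen_amp, v=woplibru): nil.
Using countbox.amplify(x=15), which returns -22781/468.
Invoking stash.lookup(k=snepacra), giving -22781/7020.

Answer: {buhen_amp=woplibru, mi=2223-11-17, snepacra=-22781/7020}


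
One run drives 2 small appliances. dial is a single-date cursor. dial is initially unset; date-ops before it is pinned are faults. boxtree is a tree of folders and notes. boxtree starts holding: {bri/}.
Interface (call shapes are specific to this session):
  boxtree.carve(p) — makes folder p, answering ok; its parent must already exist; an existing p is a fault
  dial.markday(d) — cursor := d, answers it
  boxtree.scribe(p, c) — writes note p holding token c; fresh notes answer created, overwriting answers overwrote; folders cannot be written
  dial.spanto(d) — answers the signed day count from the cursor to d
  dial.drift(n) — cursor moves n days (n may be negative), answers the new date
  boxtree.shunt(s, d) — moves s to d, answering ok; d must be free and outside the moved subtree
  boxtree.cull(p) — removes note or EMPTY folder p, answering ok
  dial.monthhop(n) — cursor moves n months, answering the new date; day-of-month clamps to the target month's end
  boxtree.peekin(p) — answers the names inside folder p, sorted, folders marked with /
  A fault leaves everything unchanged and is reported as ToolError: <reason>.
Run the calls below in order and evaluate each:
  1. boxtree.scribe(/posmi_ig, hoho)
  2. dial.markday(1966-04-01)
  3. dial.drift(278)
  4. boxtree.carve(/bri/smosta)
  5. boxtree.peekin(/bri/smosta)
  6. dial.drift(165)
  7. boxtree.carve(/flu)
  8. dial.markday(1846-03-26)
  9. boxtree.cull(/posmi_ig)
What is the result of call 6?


Answer: 1967-06-18

Derivation:
~$ boxtree.scribe p='/posmi_ig' c='hoho'
:: created
~$ dial.markday d='1966-04-01'
:: 1966-04-01
~$ dial.drift n='278'
:: 1967-01-04
~$ boxtree.carve p='/bri/smosta'
:: ok
~$ boxtree.peekin p='/bri/smosta'
:: []
~$ dial.drift n='165'
:: 1967-06-18
~$ boxtree.carve p='/flu'
:: ok
~$ dial.markday d='1846-03-26'
:: 1846-03-26
~$ boxtree.cull p='/posmi_ig'
:: ok


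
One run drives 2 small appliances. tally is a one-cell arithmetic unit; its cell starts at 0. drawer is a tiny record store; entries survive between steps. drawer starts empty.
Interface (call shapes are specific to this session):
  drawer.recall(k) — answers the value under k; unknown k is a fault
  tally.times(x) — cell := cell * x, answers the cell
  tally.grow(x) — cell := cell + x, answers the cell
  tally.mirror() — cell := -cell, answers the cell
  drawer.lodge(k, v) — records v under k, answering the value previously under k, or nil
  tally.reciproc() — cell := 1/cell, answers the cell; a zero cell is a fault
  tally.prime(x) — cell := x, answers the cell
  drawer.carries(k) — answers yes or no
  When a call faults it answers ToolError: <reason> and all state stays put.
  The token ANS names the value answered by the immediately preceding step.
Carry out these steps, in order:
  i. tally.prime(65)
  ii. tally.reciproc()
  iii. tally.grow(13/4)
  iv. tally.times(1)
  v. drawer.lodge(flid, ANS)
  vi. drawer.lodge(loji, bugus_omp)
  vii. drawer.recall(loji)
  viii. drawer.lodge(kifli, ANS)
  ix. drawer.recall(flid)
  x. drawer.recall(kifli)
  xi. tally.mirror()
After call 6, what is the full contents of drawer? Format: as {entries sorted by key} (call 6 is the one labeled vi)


# 1. tally.prime(x='65') => 65
# 2. tally.reciproc() => 1/65
# 3. tally.grow(x='13/4') => 849/260
# 4. tally.times(x='1') => 849/260
# 5. drawer.lodge(k='flid', v='ANS') => nil
# 6. drawer.lodge(k='loji', v='bugus_omp') => nil
# 7. drawer.recall(k='loji') => bugus_omp
# 8. drawer.lodge(k='kifli', v='ANS') => nil
# 9. drawer.recall(k='flid') => 849/260
# 10. drawer.recall(k='kifli') => bugus_omp
# 11. tally.mirror() => -849/260

Answer: {flid=849/260, loji=bugus_omp}


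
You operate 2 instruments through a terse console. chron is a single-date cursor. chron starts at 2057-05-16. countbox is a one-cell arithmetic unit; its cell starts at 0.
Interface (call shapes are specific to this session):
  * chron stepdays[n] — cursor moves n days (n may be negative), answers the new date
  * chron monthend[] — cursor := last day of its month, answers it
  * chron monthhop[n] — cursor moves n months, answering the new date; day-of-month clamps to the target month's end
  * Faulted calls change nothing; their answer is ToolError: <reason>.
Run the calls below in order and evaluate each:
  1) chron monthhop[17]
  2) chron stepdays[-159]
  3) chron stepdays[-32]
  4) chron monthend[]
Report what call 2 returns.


Answer: 2058-05-10

Derivation:
·→ chron monthhop(17)
·← 2058-10-16
·→ chron stepdays(-159)
·← 2058-05-10
·→ chron stepdays(-32)
·← 2058-04-08
·→ chron monthend()
·← 2058-04-30


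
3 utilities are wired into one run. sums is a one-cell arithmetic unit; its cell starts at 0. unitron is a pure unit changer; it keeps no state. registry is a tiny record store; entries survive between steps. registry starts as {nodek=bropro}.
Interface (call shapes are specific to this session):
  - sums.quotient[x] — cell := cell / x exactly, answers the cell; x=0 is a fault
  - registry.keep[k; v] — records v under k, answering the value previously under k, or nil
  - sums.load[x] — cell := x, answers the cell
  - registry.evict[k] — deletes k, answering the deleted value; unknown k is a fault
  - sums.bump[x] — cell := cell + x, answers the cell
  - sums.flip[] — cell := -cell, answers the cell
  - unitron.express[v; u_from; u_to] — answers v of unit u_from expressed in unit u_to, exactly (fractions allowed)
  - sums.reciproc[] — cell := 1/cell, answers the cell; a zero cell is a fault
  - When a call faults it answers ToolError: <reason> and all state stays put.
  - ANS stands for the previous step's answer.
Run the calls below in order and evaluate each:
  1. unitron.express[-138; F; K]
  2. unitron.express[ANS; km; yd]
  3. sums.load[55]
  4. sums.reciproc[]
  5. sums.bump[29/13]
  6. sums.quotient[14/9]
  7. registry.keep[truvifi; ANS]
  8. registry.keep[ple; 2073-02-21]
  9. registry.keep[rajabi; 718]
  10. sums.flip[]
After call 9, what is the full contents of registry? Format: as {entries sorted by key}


CALL unitron.express[-138; F; K]
RET  32167/180
CALL unitron.express[ANS; km; yd]
RET  2010437500/10287
CALL sums.load[55]
RET  55
CALL sums.reciproc[]
RET  1/55
CALL sums.bump[29/13]
RET  1608/715
CALL sums.quotient[14/9]
RET  7236/5005
CALL registry.keep[truvifi; ANS]
RET  nil
CALL registry.keep[ple; 2073-02-21]
RET  nil
CALL registry.keep[rajabi; 718]
RET  nil
CALL sums.flip[]
RET  -7236/5005

Answer: {nodek=bropro, ple=2073-02-21, rajabi=718, truvifi=7236/5005}
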